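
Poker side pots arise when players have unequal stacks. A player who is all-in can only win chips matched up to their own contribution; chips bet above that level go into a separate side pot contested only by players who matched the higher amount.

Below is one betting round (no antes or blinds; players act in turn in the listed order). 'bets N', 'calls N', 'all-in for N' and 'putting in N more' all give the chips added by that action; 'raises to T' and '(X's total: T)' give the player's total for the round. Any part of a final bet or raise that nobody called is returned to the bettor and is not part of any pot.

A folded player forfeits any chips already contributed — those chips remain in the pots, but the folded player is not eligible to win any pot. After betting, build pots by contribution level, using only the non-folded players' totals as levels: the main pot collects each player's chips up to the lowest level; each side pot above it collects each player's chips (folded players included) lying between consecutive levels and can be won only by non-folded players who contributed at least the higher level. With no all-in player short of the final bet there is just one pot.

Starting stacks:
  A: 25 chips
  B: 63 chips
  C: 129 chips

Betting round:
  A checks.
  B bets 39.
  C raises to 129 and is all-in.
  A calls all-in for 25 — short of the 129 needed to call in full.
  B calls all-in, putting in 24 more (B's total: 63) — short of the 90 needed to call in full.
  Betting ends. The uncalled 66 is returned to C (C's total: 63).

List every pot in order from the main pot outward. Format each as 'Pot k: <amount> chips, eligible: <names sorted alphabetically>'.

Pot 1: 75 chips, eligible: A, B, C
Pot 2: 76 chips, eligible: B, C

Derivation:
Contributions (after 66 returned to C): A=25, B=63, C=63
Pot levels (distinct totals of non-folded players): 25, 63
Layer 1-25: 25 each from A, B, C = 25*3 = 75 chips; eligible A, B, C
Layer 26-63: 38 each from B, C = 38*2 = 76 chips; eligible B, C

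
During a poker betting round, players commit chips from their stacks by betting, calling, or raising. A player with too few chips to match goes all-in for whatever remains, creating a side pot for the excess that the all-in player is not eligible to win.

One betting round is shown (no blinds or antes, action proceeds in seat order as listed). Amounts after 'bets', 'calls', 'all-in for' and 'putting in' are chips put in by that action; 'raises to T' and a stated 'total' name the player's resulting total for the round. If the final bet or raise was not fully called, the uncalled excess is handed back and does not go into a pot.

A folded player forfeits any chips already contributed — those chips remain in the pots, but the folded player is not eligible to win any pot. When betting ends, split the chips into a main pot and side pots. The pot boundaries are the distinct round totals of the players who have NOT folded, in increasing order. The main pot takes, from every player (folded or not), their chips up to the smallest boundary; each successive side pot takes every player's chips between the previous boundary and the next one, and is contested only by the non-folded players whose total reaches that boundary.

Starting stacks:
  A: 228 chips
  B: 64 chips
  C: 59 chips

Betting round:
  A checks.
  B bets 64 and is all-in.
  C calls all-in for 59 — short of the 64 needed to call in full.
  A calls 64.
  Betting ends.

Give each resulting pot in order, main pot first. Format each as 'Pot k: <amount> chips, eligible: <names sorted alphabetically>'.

Contributions: A=64, B=64, C=59
Pot levels (distinct totals of non-folded players): 59, 64
Layer 1-59: 59 each from A, B, C = 59*3 = 177 chips; eligible A, B, C
Layer 60-64: 5 each from A, B = 5*2 = 10 chips; eligible A, B

Pot 1: 177 chips, eligible: A, B, C
Pot 2: 10 chips, eligible: A, B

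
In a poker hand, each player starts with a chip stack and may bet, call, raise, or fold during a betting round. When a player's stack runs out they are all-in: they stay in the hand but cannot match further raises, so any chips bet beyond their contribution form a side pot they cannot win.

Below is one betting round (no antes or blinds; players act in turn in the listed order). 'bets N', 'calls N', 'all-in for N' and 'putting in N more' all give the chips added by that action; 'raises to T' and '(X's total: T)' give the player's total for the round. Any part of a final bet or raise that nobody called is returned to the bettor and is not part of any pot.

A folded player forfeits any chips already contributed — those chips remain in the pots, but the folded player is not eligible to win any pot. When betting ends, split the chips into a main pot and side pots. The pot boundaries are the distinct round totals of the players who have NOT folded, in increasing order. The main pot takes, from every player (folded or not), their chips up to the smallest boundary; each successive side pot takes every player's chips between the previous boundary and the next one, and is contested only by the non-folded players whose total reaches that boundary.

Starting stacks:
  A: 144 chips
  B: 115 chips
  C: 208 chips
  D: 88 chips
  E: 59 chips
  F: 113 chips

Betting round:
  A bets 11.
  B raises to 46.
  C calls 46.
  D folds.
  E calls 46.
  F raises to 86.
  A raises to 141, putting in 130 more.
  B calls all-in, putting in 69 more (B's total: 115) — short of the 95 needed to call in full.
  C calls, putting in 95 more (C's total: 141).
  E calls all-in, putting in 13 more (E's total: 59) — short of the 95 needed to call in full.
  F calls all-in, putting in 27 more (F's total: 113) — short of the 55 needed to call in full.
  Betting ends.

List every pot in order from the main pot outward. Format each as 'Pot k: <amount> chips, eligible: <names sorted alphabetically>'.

Contributions: A=141, B=115, C=141, E=59, F=113
Folded: D
Pot levels (distinct totals of non-folded players): 59, 113, 115, 141
Layer 1-59: 59 each from A, B, C, E, F = 59*5 = 295 chips; eligible A, B, C, E, F
Layer 60-113: 54 each from A, B, C, F = 54*4 = 216 chips; eligible A, B, C, F
Layer 114-115: 2 each from A, B, C = 2*3 = 6 chips; eligible A, B, C
Layer 116-141: 26 each from A, C = 26*2 = 52 chips; eligible A, C

Pot 1: 295 chips, eligible: A, B, C, E, F
Pot 2: 216 chips, eligible: A, B, C, F
Pot 3: 6 chips, eligible: A, B, C
Pot 4: 52 chips, eligible: A, C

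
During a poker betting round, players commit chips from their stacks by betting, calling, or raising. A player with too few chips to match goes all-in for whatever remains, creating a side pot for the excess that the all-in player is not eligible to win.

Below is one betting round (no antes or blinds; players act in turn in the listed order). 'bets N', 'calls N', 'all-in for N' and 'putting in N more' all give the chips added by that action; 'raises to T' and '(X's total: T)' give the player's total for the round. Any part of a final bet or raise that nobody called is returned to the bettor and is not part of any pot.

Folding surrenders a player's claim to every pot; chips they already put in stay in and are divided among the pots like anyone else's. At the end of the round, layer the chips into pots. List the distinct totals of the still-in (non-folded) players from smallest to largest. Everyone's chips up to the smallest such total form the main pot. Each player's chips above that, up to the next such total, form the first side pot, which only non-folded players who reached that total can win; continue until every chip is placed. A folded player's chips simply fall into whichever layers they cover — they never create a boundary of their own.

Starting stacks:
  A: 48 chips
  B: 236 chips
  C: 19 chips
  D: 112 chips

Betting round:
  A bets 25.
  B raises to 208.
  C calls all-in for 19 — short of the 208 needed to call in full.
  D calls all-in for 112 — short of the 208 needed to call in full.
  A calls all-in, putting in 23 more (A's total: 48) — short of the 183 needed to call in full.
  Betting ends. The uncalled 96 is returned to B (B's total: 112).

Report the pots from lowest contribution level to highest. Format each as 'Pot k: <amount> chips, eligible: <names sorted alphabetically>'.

Pot 1: 76 chips, eligible: A, B, C, D
Pot 2: 87 chips, eligible: A, B, D
Pot 3: 128 chips, eligible: B, D

Derivation:
Contributions (after 96 returned to B): A=48, B=112, C=19, D=112
Pot levels (distinct totals of non-folded players): 19, 48, 112
Layer 1-19: 19 each from A, B, C, D = 19*4 = 76 chips; eligible A, B, C, D
Layer 20-48: 29 each from A, B, D = 29*3 = 87 chips; eligible A, B, D
Layer 49-112: 64 each from B, D = 64*2 = 128 chips; eligible B, D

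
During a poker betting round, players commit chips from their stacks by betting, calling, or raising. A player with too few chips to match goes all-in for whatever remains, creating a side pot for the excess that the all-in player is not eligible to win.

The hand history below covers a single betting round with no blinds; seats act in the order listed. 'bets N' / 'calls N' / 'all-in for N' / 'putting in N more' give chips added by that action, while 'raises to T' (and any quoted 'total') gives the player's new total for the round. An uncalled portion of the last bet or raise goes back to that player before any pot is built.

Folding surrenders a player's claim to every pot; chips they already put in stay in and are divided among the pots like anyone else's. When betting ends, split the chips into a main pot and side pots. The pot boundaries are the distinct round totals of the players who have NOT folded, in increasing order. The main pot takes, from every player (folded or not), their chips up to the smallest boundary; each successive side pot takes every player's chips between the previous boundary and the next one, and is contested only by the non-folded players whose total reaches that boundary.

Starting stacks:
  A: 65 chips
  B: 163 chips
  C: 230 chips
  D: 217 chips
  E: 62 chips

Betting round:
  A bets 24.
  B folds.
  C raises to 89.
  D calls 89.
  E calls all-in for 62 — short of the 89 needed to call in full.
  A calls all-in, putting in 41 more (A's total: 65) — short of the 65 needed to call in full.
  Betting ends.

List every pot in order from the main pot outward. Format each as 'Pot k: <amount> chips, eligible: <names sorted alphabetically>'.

Contributions: A=65, C=89, D=89, E=62
Folded: B
Pot levels (distinct totals of non-folded players): 62, 65, 89
Layer 1-62: 62 each from A, C, D, E = 62*4 = 248 chips; eligible A, C, D, E
Layer 63-65: 3 each from A, C, D = 3*3 = 9 chips; eligible A, C, D
Layer 66-89: 24 each from C, D = 24*2 = 48 chips; eligible C, D

Pot 1: 248 chips, eligible: A, C, D, E
Pot 2: 9 chips, eligible: A, C, D
Pot 3: 48 chips, eligible: C, D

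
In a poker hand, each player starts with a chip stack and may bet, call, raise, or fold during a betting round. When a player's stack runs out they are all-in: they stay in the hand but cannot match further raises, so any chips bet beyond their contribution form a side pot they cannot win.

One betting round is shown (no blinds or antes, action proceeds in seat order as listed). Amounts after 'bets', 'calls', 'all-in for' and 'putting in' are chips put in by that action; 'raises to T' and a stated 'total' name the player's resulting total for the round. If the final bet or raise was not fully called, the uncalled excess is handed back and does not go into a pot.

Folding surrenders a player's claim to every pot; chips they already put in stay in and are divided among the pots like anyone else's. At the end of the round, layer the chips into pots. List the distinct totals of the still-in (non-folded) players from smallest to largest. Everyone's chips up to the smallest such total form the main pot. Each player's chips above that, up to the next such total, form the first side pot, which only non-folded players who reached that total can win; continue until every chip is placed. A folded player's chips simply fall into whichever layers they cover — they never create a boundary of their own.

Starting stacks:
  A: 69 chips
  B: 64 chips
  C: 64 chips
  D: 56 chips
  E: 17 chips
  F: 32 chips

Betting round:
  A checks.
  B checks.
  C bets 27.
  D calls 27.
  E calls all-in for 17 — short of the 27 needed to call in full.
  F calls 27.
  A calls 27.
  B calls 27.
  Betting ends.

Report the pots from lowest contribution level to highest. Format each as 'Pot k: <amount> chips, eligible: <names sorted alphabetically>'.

Pot 1: 102 chips, eligible: A, B, C, D, E, F
Pot 2: 50 chips, eligible: A, B, C, D, F

Derivation:
Contributions: A=27, B=27, C=27, D=27, E=17, F=27
Pot levels (distinct totals of non-folded players): 17, 27
Layer 1-17: 17 each from A, B, C, D, E, F = 17*6 = 102 chips; eligible A, B, C, D, E, F
Layer 18-27: 10 each from A, B, C, D, F = 10*5 = 50 chips; eligible A, B, C, D, F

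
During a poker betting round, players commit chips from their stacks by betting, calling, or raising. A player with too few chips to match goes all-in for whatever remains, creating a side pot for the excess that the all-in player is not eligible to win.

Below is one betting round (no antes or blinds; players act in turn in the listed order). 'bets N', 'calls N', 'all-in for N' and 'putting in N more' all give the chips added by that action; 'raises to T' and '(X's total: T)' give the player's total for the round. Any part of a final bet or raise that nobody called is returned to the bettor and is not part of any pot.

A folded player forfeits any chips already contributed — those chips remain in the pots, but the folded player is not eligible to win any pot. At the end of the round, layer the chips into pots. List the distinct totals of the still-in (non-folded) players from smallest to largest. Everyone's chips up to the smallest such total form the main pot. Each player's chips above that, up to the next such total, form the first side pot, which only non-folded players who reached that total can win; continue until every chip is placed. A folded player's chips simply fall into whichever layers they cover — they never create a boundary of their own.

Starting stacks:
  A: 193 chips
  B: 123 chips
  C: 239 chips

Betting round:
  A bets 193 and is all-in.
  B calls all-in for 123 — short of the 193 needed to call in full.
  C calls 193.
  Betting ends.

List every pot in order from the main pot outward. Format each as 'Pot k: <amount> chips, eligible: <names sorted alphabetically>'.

Pot 1: 369 chips, eligible: A, B, C
Pot 2: 140 chips, eligible: A, C

Derivation:
Contributions: A=193, B=123, C=193
Pot levels (distinct totals of non-folded players): 123, 193
Layer 1-123: 123 each from A, B, C = 123*3 = 369 chips; eligible A, B, C
Layer 124-193: 70 each from A, C = 70*2 = 140 chips; eligible A, C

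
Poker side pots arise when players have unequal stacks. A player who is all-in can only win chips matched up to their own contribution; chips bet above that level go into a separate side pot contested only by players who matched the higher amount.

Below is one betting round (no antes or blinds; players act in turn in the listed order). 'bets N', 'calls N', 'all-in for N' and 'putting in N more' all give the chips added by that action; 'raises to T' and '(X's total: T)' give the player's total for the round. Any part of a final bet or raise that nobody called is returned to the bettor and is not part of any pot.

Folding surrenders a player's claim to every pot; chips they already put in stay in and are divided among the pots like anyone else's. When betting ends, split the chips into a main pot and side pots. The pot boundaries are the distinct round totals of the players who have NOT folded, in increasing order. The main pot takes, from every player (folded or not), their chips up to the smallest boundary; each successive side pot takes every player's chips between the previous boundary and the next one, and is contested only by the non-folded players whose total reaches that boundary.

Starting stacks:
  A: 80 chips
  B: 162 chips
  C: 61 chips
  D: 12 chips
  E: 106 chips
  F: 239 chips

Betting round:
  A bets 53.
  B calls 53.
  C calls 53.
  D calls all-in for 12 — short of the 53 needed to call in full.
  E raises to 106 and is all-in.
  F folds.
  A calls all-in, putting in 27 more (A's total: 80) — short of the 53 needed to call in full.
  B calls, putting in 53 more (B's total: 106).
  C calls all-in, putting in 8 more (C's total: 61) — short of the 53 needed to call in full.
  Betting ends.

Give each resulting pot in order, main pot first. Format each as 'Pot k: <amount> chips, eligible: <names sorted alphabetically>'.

Pot 1: 60 chips, eligible: A, B, C, D, E
Pot 2: 196 chips, eligible: A, B, C, E
Pot 3: 57 chips, eligible: A, B, E
Pot 4: 52 chips, eligible: B, E

Derivation:
Contributions: A=80, B=106, C=61, D=12, E=106
Folded: F
Pot levels (distinct totals of non-folded players): 12, 61, 80, 106
Layer 1-12: 12 each from A, B, C, D, E = 12*5 = 60 chips; eligible A, B, C, D, E
Layer 13-61: 49 each from A, B, C, E = 49*4 = 196 chips; eligible A, B, C, E
Layer 62-80: 19 each from A, B, E = 19*3 = 57 chips; eligible A, B, E
Layer 81-106: 26 each from B, E = 26*2 = 52 chips; eligible B, E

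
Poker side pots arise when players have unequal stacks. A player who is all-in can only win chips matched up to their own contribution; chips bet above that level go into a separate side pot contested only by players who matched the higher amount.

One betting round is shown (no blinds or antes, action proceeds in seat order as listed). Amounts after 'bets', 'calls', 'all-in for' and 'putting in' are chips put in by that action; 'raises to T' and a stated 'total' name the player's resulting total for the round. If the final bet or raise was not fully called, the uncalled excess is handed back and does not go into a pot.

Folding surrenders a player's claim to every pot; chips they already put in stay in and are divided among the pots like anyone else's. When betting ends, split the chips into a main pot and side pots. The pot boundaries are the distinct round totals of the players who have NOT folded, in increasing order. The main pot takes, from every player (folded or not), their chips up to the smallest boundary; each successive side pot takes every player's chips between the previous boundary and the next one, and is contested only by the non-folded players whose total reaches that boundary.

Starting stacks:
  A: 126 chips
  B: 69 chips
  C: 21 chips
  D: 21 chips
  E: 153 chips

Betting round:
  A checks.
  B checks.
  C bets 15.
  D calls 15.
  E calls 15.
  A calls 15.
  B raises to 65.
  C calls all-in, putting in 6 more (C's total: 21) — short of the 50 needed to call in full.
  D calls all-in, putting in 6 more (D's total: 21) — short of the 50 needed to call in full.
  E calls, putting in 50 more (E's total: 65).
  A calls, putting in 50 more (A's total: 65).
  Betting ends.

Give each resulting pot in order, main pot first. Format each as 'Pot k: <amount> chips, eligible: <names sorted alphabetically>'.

Contributions: A=65, B=65, C=21, D=21, E=65
Pot levels (distinct totals of non-folded players): 21, 65
Layer 1-21: 21 each from A, B, C, D, E = 21*5 = 105 chips; eligible A, B, C, D, E
Layer 22-65: 44 each from A, B, E = 44*3 = 132 chips; eligible A, B, E

Pot 1: 105 chips, eligible: A, B, C, D, E
Pot 2: 132 chips, eligible: A, B, E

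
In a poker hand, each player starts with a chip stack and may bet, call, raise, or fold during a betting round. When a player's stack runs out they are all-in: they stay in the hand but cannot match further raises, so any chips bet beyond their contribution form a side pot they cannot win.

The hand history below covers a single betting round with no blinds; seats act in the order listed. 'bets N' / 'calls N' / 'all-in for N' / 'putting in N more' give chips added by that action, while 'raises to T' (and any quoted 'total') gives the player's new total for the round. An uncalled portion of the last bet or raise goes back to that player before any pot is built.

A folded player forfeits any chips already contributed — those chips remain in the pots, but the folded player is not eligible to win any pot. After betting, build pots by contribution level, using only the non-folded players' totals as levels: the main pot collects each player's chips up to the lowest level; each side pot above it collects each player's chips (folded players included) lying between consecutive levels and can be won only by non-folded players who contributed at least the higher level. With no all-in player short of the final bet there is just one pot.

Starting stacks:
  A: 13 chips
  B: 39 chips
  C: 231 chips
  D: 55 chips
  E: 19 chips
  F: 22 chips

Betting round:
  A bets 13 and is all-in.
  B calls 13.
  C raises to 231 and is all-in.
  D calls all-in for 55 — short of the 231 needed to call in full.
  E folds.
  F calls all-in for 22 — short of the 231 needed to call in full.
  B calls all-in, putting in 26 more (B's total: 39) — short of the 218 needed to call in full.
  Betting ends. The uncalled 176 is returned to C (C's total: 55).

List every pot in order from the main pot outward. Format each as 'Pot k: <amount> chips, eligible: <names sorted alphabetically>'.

Pot 1: 65 chips, eligible: A, B, C, D, F
Pot 2: 36 chips, eligible: B, C, D, F
Pot 3: 51 chips, eligible: B, C, D
Pot 4: 32 chips, eligible: C, D

Derivation:
Contributions (after 176 returned to C): A=13, B=39, C=55, D=55, F=22
Folded: E
Pot levels (distinct totals of non-folded players): 13, 22, 39, 55
Layer 1-13: 13 each from A, B, C, D, F = 13*5 = 65 chips; eligible A, B, C, D, F
Layer 14-22: 9 each from B, C, D, F = 9*4 = 36 chips; eligible B, C, D, F
Layer 23-39: 17 each from B, C, D = 17*3 = 51 chips; eligible B, C, D
Layer 40-55: 16 each from C, D = 16*2 = 32 chips; eligible C, D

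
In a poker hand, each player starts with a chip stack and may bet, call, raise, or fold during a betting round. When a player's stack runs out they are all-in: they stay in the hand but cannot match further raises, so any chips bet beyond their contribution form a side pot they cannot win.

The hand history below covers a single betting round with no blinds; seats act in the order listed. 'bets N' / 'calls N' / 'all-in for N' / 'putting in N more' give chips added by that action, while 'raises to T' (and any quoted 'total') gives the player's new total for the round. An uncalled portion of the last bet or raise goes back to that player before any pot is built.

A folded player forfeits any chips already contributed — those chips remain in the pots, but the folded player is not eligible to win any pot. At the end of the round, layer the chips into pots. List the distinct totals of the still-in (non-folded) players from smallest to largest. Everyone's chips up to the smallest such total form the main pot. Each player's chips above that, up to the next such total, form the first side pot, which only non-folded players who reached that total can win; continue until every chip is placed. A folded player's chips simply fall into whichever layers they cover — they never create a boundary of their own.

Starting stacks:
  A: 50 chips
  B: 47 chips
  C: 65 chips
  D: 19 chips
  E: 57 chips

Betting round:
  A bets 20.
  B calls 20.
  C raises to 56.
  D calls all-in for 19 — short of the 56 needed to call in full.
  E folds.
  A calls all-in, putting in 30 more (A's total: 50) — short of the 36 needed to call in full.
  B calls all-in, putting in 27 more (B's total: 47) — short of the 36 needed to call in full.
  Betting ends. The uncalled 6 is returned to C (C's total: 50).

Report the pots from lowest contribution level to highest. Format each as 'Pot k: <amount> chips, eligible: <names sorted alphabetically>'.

Contributions (after 6 returned to C): A=50, B=47, C=50, D=19
Folded: E
Pot levels (distinct totals of non-folded players): 19, 47, 50
Layer 1-19: 19 each from A, B, C, D = 19*4 = 76 chips; eligible A, B, C, D
Layer 20-47: 28 each from A, B, C = 28*3 = 84 chips; eligible A, B, C
Layer 48-50: 3 each from A, C = 3*2 = 6 chips; eligible A, C

Pot 1: 76 chips, eligible: A, B, C, D
Pot 2: 84 chips, eligible: A, B, C
Pot 3: 6 chips, eligible: A, C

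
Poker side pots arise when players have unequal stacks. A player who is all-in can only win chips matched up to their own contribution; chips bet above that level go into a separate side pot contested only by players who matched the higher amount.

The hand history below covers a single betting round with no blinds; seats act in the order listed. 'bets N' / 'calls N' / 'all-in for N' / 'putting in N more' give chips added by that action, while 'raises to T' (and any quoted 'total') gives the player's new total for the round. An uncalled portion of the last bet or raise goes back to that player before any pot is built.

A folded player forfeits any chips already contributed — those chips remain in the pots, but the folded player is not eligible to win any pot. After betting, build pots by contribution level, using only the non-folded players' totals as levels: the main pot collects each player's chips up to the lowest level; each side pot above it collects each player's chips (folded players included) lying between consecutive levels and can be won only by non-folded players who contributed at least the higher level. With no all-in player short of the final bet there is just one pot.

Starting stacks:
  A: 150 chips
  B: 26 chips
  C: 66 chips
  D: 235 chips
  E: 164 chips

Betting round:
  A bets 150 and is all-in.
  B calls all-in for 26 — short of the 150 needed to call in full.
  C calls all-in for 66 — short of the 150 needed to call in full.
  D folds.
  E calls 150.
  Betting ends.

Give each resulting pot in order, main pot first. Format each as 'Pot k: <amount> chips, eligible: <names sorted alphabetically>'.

Contributions: A=150, B=26, C=66, E=150
Folded: D
Pot levels (distinct totals of non-folded players): 26, 66, 150
Layer 1-26: 26 each from A, B, C, E = 26*4 = 104 chips; eligible A, B, C, E
Layer 27-66: 40 each from A, C, E = 40*3 = 120 chips; eligible A, C, E
Layer 67-150: 84 each from A, E = 84*2 = 168 chips; eligible A, E

Pot 1: 104 chips, eligible: A, B, C, E
Pot 2: 120 chips, eligible: A, C, E
Pot 3: 168 chips, eligible: A, E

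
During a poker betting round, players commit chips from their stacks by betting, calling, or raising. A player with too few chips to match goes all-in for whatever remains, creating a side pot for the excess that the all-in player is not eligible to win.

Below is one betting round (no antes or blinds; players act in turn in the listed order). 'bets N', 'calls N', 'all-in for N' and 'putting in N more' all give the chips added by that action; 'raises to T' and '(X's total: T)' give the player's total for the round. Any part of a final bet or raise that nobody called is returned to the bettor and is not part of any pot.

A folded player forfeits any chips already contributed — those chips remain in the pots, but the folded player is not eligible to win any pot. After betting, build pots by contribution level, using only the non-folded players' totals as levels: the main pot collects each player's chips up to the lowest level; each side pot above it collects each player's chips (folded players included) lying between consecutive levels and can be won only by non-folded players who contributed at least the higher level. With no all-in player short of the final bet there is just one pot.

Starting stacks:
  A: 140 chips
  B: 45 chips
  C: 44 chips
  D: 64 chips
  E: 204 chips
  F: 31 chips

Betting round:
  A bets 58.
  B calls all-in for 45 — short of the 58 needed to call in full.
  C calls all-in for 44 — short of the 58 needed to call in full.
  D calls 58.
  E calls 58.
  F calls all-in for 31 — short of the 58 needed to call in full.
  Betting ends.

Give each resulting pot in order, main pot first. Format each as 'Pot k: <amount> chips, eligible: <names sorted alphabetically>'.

Contributions: A=58, B=45, C=44, D=58, E=58, F=31
Pot levels (distinct totals of non-folded players): 31, 44, 45, 58
Layer 1-31: 31 each from A, B, C, D, E, F = 31*6 = 186 chips; eligible A, B, C, D, E, F
Layer 32-44: 13 each from A, B, C, D, E = 13*5 = 65 chips; eligible A, B, C, D, E
Layer 45-45: 1 each from A, B, D, E = 1*4 = 4 chips; eligible A, B, D, E
Layer 46-58: 13 each from A, D, E = 13*3 = 39 chips; eligible A, D, E

Pot 1: 186 chips, eligible: A, B, C, D, E, F
Pot 2: 65 chips, eligible: A, B, C, D, E
Pot 3: 4 chips, eligible: A, B, D, E
Pot 4: 39 chips, eligible: A, D, E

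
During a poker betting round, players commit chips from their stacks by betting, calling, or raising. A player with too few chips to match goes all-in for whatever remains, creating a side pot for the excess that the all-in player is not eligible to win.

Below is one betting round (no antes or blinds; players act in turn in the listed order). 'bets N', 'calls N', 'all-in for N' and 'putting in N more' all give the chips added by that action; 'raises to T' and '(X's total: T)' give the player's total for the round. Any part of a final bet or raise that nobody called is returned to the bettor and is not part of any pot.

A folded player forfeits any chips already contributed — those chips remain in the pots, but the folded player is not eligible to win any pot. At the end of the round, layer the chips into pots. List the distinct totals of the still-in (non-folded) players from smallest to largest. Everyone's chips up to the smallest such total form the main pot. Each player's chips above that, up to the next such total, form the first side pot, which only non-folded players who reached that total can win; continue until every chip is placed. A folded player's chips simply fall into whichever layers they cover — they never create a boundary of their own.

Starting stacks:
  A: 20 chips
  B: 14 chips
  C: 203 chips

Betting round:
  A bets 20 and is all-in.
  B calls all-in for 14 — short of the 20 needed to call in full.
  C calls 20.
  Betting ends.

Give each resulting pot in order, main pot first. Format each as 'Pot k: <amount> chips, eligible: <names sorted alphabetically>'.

Pot 1: 42 chips, eligible: A, B, C
Pot 2: 12 chips, eligible: A, C

Derivation:
Contributions: A=20, B=14, C=20
Pot levels (distinct totals of non-folded players): 14, 20
Layer 1-14: 14 each from A, B, C = 14*3 = 42 chips; eligible A, B, C
Layer 15-20: 6 each from A, C = 6*2 = 12 chips; eligible A, C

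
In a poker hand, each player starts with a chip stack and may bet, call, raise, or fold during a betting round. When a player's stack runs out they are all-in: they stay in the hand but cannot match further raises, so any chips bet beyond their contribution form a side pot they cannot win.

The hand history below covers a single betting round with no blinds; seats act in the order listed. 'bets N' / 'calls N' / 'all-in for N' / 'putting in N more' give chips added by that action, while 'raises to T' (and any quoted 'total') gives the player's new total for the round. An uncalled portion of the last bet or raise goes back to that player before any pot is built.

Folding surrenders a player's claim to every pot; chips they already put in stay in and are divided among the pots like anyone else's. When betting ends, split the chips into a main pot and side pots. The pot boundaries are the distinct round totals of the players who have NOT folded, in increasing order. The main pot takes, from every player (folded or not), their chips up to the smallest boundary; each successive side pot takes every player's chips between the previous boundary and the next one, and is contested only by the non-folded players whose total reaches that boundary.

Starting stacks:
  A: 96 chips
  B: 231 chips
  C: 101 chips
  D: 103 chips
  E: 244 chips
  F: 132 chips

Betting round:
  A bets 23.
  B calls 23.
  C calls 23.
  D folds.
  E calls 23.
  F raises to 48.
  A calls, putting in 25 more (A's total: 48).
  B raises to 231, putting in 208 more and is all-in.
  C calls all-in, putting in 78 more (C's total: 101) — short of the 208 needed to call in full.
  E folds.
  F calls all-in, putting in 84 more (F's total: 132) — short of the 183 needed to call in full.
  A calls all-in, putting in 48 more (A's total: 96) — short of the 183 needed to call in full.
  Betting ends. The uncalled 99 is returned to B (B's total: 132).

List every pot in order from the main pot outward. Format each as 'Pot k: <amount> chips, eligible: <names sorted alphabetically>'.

Pot 1: 407 chips, eligible: A, B, C, F
Pot 2: 15 chips, eligible: B, C, F
Pot 3: 62 chips, eligible: B, F

Derivation:
Contributions (after 99 returned to B): A=96, B=132, C=101, E=23, F=132
Folded: D, E
Pot levels (distinct totals of non-folded players): 96, 101, 132
Layer 1-96: A 96 + B 96 + C 96 + E 23 + F 96 = 407 chips; eligible A, B, C, F
Layer 97-101: 5 each from B, C, F = 5*3 = 15 chips; eligible B, C, F
Layer 102-132: 31 each from B, F = 31*2 = 62 chips; eligible B, F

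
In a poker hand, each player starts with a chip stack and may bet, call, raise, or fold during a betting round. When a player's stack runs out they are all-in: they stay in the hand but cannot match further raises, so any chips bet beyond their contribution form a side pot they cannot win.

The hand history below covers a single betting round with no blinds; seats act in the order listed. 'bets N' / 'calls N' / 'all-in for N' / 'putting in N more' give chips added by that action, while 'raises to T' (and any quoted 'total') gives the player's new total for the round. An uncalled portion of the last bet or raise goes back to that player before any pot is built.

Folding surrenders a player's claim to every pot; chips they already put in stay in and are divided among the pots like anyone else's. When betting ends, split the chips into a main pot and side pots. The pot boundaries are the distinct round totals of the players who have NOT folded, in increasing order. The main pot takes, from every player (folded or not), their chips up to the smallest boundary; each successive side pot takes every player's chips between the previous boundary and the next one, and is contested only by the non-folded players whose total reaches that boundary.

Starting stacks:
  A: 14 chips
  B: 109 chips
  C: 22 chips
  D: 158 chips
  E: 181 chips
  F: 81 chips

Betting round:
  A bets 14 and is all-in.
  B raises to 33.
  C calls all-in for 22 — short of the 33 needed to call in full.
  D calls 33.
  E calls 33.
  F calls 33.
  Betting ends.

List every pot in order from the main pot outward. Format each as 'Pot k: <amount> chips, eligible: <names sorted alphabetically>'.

Contributions: A=14, B=33, C=22, D=33, E=33, F=33
Pot levels (distinct totals of non-folded players): 14, 22, 33
Layer 1-14: 14 each from A, B, C, D, E, F = 14*6 = 84 chips; eligible A, B, C, D, E, F
Layer 15-22: 8 each from B, C, D, E, F = 8*5 = 40 chips; eligible B, C, D, E, F
Layer 23-33: 11 each from B, D, E, F = 11*4 = 44 chips; eligible B, D, E, F

Pot 1: 84 chips, eligible: A, B, C, D, E, F
Pot 2: 40 chips, eligible: B, C, D, E, F
Pot 3: 44 chips, eligible: B, D, E, F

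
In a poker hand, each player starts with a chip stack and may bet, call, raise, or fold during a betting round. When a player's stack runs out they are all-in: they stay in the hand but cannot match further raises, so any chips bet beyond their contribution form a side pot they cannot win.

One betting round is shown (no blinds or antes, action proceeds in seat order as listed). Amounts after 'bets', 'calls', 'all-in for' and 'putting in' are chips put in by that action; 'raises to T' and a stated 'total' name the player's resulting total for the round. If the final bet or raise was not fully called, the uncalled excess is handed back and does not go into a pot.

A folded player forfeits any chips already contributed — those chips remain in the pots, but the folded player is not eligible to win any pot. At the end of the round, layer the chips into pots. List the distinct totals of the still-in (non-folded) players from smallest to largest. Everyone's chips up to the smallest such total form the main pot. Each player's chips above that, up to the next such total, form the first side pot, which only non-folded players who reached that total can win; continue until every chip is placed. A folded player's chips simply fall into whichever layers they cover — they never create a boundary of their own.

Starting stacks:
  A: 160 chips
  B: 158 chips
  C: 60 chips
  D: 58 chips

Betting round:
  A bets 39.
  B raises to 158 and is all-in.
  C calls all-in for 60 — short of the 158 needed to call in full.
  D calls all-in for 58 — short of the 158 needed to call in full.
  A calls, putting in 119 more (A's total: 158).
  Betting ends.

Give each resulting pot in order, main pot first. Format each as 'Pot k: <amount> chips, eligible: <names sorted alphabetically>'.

Contributions: A=158, B=158, C=60, D=58
Pot levels (distinct totals of non-folded players): 58, 60, 158
Layer 1-58: 58 each from A, B, C, D = 58*4 = 232 chips; eligible A, B, C, D
Layer 59-60: 2 each from A, B, C = 2*3 = 6 chips; eligible A, B, C
Layer 61-158: 98 each from A, B = 98*2 = 196 chips; eligible A, B

Pot 1: 232 chips, eligible: A, B, C, D
Pot 2: 6 chips, eligible: A, B, C
Pot 3: 196 chips, eligible: A, B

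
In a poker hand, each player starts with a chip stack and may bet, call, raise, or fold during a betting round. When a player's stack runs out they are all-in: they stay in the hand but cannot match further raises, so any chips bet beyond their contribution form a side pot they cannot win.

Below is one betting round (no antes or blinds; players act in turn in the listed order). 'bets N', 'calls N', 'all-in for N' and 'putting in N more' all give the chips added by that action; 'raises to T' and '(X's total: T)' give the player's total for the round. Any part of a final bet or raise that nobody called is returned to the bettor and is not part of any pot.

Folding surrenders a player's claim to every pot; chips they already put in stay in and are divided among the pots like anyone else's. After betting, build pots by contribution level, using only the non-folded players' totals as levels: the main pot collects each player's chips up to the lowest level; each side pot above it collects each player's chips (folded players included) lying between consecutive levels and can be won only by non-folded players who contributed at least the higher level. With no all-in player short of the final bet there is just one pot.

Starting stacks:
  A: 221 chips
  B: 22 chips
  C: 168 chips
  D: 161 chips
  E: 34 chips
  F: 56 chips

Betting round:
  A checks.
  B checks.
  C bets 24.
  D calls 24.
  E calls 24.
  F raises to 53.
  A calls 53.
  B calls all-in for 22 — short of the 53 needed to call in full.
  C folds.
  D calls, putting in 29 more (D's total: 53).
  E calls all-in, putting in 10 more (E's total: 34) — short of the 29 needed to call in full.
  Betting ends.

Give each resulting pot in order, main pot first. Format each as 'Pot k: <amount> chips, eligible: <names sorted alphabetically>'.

Contributions: A=53, B=22, C=24, D=53, E=34, F=53
Folded: C
Pot levels (distinct totals of non-folded players): 22, 34, 53
Layer 1-22: 22 each from A, B, C, D, E, F = 22*6 = 132 chips; eligible A, B, D, E, F
Layer 23-34: A 12 + C 2 + D 12 + E 12 + F 12 = 50 chips; eligible A, D, E, F
Layer 35-53: 19 each from A, D, F = 19*3 = 57 chips; eligible A, D, F

Pot 1: 132 chips, eligible: A, B, D, E, F
Pot 2: 50 chips, eligible: A, D, E, F
Pot 3: 57 chips, eligible: A, D, F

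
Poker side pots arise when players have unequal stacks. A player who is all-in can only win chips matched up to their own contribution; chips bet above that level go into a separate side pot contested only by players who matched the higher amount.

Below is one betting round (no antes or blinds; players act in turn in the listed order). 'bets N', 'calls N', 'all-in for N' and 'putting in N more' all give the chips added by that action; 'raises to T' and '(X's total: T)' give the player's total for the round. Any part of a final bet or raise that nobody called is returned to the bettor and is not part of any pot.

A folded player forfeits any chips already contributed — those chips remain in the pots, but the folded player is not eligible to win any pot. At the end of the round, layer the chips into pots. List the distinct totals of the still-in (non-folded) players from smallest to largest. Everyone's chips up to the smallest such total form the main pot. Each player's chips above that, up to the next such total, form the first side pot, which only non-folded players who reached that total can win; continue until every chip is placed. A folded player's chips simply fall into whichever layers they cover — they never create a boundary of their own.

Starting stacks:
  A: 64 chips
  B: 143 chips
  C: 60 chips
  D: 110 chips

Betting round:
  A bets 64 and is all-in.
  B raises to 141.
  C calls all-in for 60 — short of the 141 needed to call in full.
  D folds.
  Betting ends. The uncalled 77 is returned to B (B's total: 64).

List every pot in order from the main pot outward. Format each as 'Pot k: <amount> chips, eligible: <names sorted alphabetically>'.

Contributions (after 77 returned to B): A=64, B=64, C=60
Folded: D
Pot levels (distinct totals of non-folded players): 60, 64
Layer 1-60: 60 each from A, B, C = 60*3 = 180 chips; eligible A, B, C
Layer 61-64: 4 each from A, B = 4*2 = 8 chips; eligible A, B

Pot 1: 180 chips, eligible: A, B, C
Pot 2: 8 chips, eligible: A, B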